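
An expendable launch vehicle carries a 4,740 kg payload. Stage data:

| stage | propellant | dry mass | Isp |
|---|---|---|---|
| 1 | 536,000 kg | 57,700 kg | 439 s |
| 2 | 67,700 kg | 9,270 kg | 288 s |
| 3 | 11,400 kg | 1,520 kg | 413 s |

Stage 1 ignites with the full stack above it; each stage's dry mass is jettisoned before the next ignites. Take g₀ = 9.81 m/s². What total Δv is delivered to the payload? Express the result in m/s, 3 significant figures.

Δv ≈ 14200 m/s

Ignition mass of stage 1 = 536,000+57,700 + 67,700+9,270 + 11,400+1,520 + 4,740 = 688,330 kg.
Stage 1: m₀ = 688,330 kg, m_f = 688,330 − 536,000 = 152,330 kg; Δv = 439×9.81×ln(4.519) = 4306.6×1.5082 ≈ 6495 m/s.
Stage 2: m₀ = 94,630 kg, m_f = 94,630 − 67,700 = 26,930 kg; Δv = 288×9.81×ln(3.514) = 2825.3×1.2567 ≈ 3551 m/s.
Stage 3: m₀ = 17,660 kg, m_f = 17,660 − 11,400 = 6,260 kg; Δv = 413×9.81×ln(2.821) = 4051.5×1.0371 ≈ 4202 m/s.
Total Δv = 6495 + 3551 + 4202 = 14248 m/s.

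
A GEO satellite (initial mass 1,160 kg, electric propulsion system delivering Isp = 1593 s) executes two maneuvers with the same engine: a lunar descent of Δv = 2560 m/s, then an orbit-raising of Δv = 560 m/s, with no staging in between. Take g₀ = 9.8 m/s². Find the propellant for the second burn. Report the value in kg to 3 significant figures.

v_e = Isp · g₀ = 1593 × 9.8 = 15611.4 m/s.
After the first burn: m = 1160 × exp(−2560/15611.4) = 1160 × 0.84876 = 984.562 kg.
After the second burn: m = 984.562 × exp(−560/15611.4) = 984.562 × 0.96476 = 949.866 kg.
Second-burn propellant = 984.562 − 949.866 = 34.696 kg.

propellant for the second burn ≈ 34.7 kg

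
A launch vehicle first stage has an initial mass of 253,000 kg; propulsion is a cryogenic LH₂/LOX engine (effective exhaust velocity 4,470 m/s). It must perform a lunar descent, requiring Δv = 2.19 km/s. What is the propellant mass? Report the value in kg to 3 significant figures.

m₀/m_f = exp(Δv / v_e) = exp(2190 / 4470.0) = exp(0.4899) = 1.6322.
m_f = 253,000 / 1.6322 = 155,006 kg, so propellant = m₀ − m_f = 253,000 − 155,006 = 97,994 kg.

propellant mass ≈ 98000 kg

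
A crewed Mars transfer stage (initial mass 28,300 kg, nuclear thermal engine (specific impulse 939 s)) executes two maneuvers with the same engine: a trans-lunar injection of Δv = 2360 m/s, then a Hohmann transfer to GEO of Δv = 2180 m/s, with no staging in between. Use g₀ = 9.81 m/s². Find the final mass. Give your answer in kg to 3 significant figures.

v_e = Isp · g₀ = 939 × 9.81 = 9211.6 m/s.
After the first burn: m = 28300 × exp(−2360/9211.6) = 28300 × 0.77399 = 21,903.9 kg.
After the second burn: m = 21,903.9 × exp(−2180/9211.6) = 21,903.9 × 0.78926 = 17,287.9 kg.

final mass ≈ 17300 kg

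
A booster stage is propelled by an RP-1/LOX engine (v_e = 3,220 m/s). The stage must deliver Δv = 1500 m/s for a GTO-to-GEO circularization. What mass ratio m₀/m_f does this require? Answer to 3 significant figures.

mass ratio ≈ 1.59

m₀/m_f = exp(Δv / v_e) = exp(1500 / 3220.0) = exp(0.4658) = 1.5933.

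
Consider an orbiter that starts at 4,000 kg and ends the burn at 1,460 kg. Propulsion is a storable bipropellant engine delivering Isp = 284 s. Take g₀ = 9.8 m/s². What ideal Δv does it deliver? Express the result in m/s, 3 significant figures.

v_e = Isp · g₀ = 284 × 9.8 = 2783.2 m/s.
From the ideal rocket equation, Δv = v_e · ln(m₀/m_f) = 2783.2 × ln(2.74) = 2783.2 × 1.0079 ≈ 2805.1 m/s.

Δv ≈ 2810 m/s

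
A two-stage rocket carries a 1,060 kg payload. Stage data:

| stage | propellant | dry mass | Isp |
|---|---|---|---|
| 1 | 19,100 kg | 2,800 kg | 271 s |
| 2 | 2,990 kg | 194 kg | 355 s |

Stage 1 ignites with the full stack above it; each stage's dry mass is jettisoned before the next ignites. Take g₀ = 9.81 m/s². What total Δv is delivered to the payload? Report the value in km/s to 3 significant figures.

Ignition mass of stage 1 = 19,100+2,800 + 2,990+194 + 1,060 = 26,144 kg.
Stage 1: m₀ = 26,144 kg, m_f = 26,144 − 19,100 = 7,044 kg; Δv = 271×9.81×ln(3.712) = 2658.5×1.3114 ≈ 3486 m/s.
Stage 2: m₀ = 4,244 kg, m_f = 4,244 − 2,990 = 1,254 kg; Δv = 355×9.81×ln(3.384) = 3482.6×1.2192 ≈ 4246 m/s.
Total Δv = 3486 + 4246 = 7732 m/s.

Δv ≈ 7.73 km/s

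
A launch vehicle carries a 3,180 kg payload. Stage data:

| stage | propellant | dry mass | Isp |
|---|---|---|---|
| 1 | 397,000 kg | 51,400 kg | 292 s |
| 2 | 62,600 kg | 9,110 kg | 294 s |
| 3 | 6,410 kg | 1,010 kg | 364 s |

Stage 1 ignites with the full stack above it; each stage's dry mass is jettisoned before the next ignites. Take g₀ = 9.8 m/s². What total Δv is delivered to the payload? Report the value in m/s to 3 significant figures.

Ignition mass of stage 1 = 397,000+51,400 + 62,600+9,110 + 6,410+1,010 + 3,180 = 530,710 kg.
Stage 1: m₀ = 530,710 kg, m_f = 530,710 − 397,000 = 133,710 kg; Δv = 292×9.8×ln(3.969) = 2861.6×1.3785 ≈ 3945 m/s.
Stage 2: m₀ = 82,310 kg, m_f = 82,310 − 62,600 = 19,710 kg; Δv = 294×9.8×ln(4.176) = 2881.2×1.4294 ≈ 4118 m/s.
Stage 3: m₀ = 10,600 kg, m_f = 10,600 − 6,410 = 4,190 kg; Δv = 364×9.8×ln(2.53) = 3567.2×0.9282 ≈ 3311 m/s.
Total Δv = 3945 + 4118 + 3311 = 11374 m/s.

Δv ≈ 11400 m/s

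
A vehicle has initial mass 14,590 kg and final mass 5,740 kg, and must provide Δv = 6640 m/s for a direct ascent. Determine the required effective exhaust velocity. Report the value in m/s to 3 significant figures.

ln(m₀/m_f) = ln(14590/5740) = ln(2.542) = 0.9329.
v_e = Δv / ln(m₀/m_f) = 6640 / 0.9329 = 7117.8 m/s.

v_e ≈ 7120 m/s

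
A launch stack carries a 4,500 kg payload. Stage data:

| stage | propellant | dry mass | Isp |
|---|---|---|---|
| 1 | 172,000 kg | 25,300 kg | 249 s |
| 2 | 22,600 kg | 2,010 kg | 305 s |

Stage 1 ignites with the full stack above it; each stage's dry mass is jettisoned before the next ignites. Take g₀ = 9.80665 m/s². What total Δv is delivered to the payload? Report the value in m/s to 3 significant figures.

Ignition mass of stage 1 = 172,000+25,300 + 22,600+2,010 + 4,500 = 226,410 kg.
Stage 1: m₀ = 226,410 kg, m_f = 226,410 − 172,000 = 54,410 kg; Δv = 249×9.80665×ln(4.161) = 2441.9×1.4258 ≈ 3482 m/s.
Stage 2: m₀ = 29,110 kg, m_f = 29,110 − 22,600 = 6,510 kg; Δv = 305×9.80665×ln(4.472) = 2991.0×1.4977 ≈ 4480 m/s.
Total Δv = 3482 + 4480 = 7962 m/s.

Δv ≈ 7960 m/s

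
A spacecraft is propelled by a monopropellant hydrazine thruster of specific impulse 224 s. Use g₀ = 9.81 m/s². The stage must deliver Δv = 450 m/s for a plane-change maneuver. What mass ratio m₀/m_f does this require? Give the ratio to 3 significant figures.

v_e = Isp · g₀ = 224 × 9.81 = 2197.4 m/s.
m₀/m_f = exp(Δv / v_e) = exp(450 / 2197.4) = exp(0.2048) = 1.2273.

mass ratio ≈ 1.23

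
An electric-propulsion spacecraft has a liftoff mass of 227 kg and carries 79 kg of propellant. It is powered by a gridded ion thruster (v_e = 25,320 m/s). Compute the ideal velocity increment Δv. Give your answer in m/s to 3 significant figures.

Δv ≈ 10800 m/s

m_f = m₀ − m_prop = 227 − 79 = 148 kg.
Δv = v_e · ln(m₀/m_f) = 25320.0 × ln(1.534) = 25320.0 × 0.4277 ≈ 10830.3 m/s.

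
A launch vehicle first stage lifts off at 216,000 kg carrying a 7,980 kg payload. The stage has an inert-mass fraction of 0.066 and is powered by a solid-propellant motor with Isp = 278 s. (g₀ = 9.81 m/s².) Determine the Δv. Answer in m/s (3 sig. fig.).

Stage wet mass = m₀ − payload = 216,000 − 7,980 = 208,020 kg.
Stage dry mass = ε × stage wet mass = 0.066 × 208,020 = 13,729.3 kg.
Burnout mass m_f = stage dry + payload = 13,729.3 + 7,980 = 21,709.3 kg.
v_e = Isp · g₀ = 278 × 9.81 = 2727.2 m/s.
Δv = v_e · ln(216,000/21,709.3) = 2727.2 × ln(9.95) = 2727.2 × 2.2975 ≈ 6266 m/s.

Δv ≈ 6270 m/s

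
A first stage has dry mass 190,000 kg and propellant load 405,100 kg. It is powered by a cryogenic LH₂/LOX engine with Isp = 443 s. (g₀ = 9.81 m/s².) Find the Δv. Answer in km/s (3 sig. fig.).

Δv ≈ 4.96 km/s

v_e = Isp · g₀ = 443 × 9.81 = 4345.8 m/s.
m₀ = m_dry + m_prop = 190,000 + 405,100 = 595,100 kg.
By the Tsiolkovsky rocket equation, Δv = v_e · ln(m₀/m_f) = 4345.8 × ln(3.132) = 4345.8 × 1.1417 ≈ 4961.7 m/s.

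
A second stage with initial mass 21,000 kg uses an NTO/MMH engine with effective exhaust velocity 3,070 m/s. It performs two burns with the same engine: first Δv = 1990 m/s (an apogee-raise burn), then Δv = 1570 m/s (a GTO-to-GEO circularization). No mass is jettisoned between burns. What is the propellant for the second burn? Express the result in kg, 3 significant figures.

After the first burn: m = 21000 × exp(−1990/3070.0) = 21000 × 0.52298 = 10,982.6 kg.
After the second burn: m = 10,982.6 × exp(−1570/3070.0) = 10,982.6 × 0.59966 = 6,585.83 kg.
Second-burn propellant = 10,982.6 − 6,585.83 = 4,396.77 kg.

propellant for the second burn ≈ 4400 kg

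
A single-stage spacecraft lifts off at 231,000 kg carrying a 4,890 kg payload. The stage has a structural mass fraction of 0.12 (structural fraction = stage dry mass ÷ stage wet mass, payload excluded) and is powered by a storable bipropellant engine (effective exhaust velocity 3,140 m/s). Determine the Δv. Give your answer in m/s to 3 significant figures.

Δv ≈ 6200 m/s

Stage wet mass = m₀ − payload = 231,000 − 4,890 = 226,110 kg.
Stage dry mass = ε × stage wet mass = 0.12 × 226,110 = 27,133.2 kg.
Burnout mass m_f = stage dry + payload = 27,133.2 + 4,890 = 32,023.2 kg.
From the ideal rocket equation, Δv = v_e · ln(231,000/32,023.2) = 3140.0 × ln(7.214) = 3140.0 × 1.9760 ≈ 6205 m/s.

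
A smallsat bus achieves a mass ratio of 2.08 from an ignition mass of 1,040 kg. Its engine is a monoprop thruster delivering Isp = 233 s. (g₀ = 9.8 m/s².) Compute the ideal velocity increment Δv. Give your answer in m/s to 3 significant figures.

v_e = Isp · g₀ = 233 × 9.8 = 2283.4 m/s.
Δv = v_e · ln(2.08) = 2283.4 × 0.7324 ≈ 1672.3 m/s.

Δv ≈ 1670 m/s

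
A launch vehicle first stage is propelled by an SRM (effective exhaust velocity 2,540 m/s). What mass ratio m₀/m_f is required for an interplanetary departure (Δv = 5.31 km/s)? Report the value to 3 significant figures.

From the ideal rocket equation, m₀/m_f = exp(Δv / v_e) = exp(5310 / 2540.0) = exp(2.0906) = 8.0894.

mass ratio ≈ 8.09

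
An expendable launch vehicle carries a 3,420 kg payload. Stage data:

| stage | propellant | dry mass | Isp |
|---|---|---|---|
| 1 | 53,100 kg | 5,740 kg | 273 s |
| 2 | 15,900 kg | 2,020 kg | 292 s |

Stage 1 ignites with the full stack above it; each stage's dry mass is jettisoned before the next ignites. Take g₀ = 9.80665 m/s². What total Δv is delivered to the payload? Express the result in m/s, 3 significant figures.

Δv ≈ 6820 m/s

Ignition mass of stage 1 = 53,100+5,740 + 15,900+2,020 + 3,420 = 80,180 kg.
Stage 1: m₀ = 80,180 kg, m_f = 80,180 − 53,100 = 27,080 kg; Δv = 273×9.80665×ln(2.961) = 2677.2×1.0855 ≈ 2906 m/s.
Stage 2: m₀ = 21,340 kg, m_f = 21,340 − 15,900 = 5,440 kg; Δv = 292×9.80665×ln(3.923) = 2863.5×1.3668 ≈ 3914 m/s.
Total Δv = 2906 + 3914 = 6820 m/s.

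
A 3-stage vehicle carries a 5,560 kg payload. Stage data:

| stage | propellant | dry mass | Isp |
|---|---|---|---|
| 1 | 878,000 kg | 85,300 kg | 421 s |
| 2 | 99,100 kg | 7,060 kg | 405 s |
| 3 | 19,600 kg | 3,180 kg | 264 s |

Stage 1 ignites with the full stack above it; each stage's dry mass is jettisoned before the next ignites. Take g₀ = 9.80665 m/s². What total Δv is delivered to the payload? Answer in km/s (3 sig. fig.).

Δv ≈ 15.0 km/s

Ignition mass of stage 1 = 878,000+85,300 + 99,100+7,060 + 19,600+3,180 + 5,560 = 1,097,800 kg.
Stage 1: m₀ = 1,097,800 kg, m_f = 1,097,800 − 878,000 = 219,800 kg; Δv = 421×9.80665×ln(4.995) = 4128.6×1.6083 ≈ 6640 m/s.
Stage 2: m₀ = 134,500 kg, m_f = 134,500 − 99,100 = 35,400 kg; Δv = 405×9.80665×ln(3.799) = 3971.7×1.3349 ≈ 5302 m/s.
Stage 3: m₀ = 28,340 kg, m_f = 28,340 − 19,600 = 8,740 kg; Δv = 264×9.80665×ln(3.243) = 2589.0×1.1764 ≈ 3046 m/s.
Total Δv = 6640 + 5302 + 3046 = 14988 m/s.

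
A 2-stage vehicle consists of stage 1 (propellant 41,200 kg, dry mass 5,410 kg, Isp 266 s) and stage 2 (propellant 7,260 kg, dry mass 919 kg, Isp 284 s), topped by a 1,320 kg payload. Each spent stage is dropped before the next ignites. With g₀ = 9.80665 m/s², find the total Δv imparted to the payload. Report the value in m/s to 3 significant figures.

Δv ≈ 7480 m/s

Ignition mass of stage 1 = 41,200+5,410 + 7,260+919 + 1,320 = 56,109 kg.
Stage 1: m₀ = 56,109 kg, m_f = 56,109 − 41,200 = 14,909 kg; Δv = 266×9.80665×ln(3.763) = 2608.6×1.3253 ≈ 3457 m/s.
Stage 2: m₀ = 9,499 kg, m_f = 9,499 − 7,260 = 2,239 kg; Δv = 284×9.80665×ln(4.243) = 2785.1×1.4452 ≈ 4025 m/s.
Total Δv = 3457 + 4025 = 7482 m/s.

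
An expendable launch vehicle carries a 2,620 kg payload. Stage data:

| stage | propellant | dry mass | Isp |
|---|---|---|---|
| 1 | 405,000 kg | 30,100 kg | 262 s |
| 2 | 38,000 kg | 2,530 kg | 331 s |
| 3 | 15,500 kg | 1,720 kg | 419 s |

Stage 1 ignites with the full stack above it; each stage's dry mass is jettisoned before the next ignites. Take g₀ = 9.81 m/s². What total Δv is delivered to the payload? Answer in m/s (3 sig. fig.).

Δv ≈ 13800 m/s

Ignition mass of stage 1 = 405,000+30,100 + 38,000+2,530 + 15,500+1,720 + 2,620 = 495,470 kg.
Stage 1: m₀ = 495,470 kg, m_f = 495,470 − 405,000 = 90,470 kg; Δv = 262×9.81×ln(5.477) = 2570.2×1.7005 ≈ 4371 m/s.
Stage 2: m₀ = 60,370 kg, m_f = 60,370 − 38,000 = 22,370 kg; Δv = 331×9.81×ln(2.699) = 3247.1×0.9928 ≈ 3224 m/s.
Stage 3: m₀ = 19,840 kg, m_f = 19,840 − 15,500 = 4,340 kg; Δv = 419×9.81×ln(4.571) = 4110.4×1.5198 ≈ 6247 m/s.
Total Δv = 4371 + 3224 + 6247 = 13842 m/s.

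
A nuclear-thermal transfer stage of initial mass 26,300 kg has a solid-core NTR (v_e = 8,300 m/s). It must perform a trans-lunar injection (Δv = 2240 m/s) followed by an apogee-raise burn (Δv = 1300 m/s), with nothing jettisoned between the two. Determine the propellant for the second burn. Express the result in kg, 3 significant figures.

propellant for the second burn ≈ 2910 kg

After the first burn: m = 26300 × exp(−2240/8300.0) = 26300 × 0.76347 = 20,079.3 kg.
After the second burn: m = 20,079.3 × exp(−1300/8300.0) = 20,079.3 × 0.85502 = 17,168.2 kg.
Second-burn propellant = 20,079.3 − 17,168.2 = 2,911.1 kg.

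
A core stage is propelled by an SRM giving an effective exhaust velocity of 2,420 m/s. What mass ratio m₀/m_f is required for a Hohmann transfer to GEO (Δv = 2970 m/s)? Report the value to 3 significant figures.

m₀/m_f = exp(Δv / v_e) = exp(2970 / 2420.0) = exp(1.2273) = 3.4119.

mass ratio ≈ 3.41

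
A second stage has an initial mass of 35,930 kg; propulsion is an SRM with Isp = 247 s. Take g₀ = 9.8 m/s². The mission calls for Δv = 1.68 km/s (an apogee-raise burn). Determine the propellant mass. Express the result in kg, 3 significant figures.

v_e = Isp · g₀ = 247 × 9.8 = 2420.6 m/s.
m₀/m_f = exp(Δv / v_e) = exp(1680 / 2420.6) = exp(0.6940) = 2.0018.
m_f = 35,930 / 2.0018 = 17,948.8 kg, so propellant = m₀ − m_f = 35,930 − 17,948.8 = 17,981.2 kg.

propellant mass ≈ 18000 kg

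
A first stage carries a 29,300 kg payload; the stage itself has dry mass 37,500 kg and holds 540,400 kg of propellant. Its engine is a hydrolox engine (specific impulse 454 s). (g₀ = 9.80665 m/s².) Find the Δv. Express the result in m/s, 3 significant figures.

v_e = Isp · g₀ = 454 × 9.80665 = 4452.2 m/s.
m₀ = payload + dry + propellant = 29,300 + 37,500 + 540,400 = 607,200 kg.
m_f = payload + dry = 29,300 + 37,500 = 66,800 kg.
Using Δv = v_e ln(m₀/m_f): Δv = v_e · ln(m₀/m_f) = 4452.2 × ln(9.09) = 4452.2 × 2.2072 ≈ 9826.7 m/s.

Δv ≈ 9830 m/s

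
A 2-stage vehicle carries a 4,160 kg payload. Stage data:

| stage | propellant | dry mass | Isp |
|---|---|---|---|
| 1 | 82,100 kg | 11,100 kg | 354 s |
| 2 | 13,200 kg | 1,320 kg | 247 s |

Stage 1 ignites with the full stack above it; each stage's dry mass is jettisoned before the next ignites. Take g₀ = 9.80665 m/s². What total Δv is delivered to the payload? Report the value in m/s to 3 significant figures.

Ignition mass of stage 1 = 82,100+11,100 + 13,200+1,320 + 4,160 = 111,880 kg.
Stage 1: m₀ = 111,880 kg, m_f = 111,880 − 82,100 = 29,780 kg; Δv = 354×9.80665×ln(3.757) = 3471.6×1.3236 ≈ 4595 m/s.
Stage 2: m₀ = 18,680 kg, m_f = 18,680 − 13,200 = 5,480 kg; Δv = 247×9.80665×ln(3.409) = 2422.2×1.2263 ≈ 2971 m/s.
Total Δv = 4595 + 2971 = 7566 m/s.

Δv ≈ 7570 m/s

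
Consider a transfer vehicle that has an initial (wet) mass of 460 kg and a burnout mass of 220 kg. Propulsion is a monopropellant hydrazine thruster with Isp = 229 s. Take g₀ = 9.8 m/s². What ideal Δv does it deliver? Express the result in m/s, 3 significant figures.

v_e = Isp · g₀ = 229 × 9.8 = 2244.2 m/s.
By the Tsiolkovsky rocket equation, Δv = v_e · ln(m₀/m_f) = 2244.2 × ln(2.091) = 2244.2 × 0.7376 ≈ 1655.3 m/s.

Δv ≈ 1660 m/s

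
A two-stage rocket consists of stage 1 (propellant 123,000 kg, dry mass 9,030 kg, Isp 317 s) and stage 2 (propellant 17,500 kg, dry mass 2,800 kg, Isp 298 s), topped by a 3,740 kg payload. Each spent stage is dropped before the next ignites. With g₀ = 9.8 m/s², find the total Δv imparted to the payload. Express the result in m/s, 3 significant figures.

Ignition mass of stage 1 = 123,000+9,030 + 17,500+2,800 + 3,740 = 156,070 kg.
Stage 1: m₀ = 156,070 kg, m_f = 156,070 − 123,000 = 33,070 kg; Δv = 317×9.8×ln(4.719) = 3106.6×1.5517 ≈ 4820 m/s.
Stage 2: m₀ = 24,040 kg, m_f = 24,040 − 17,500 = 6,540 kg; Δv = 298×9.8×ln(3.676) = 2920.4×1.3018 ≈ 3802 m/s.
Total Δv = 4820 + 3802 = 8622 m/s.

Δv ≈ 8620 m/s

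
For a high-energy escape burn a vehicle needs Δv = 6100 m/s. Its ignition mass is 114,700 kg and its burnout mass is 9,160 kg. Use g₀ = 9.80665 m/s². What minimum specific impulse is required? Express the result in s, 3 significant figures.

Isp ≈ 246 s

ln(m₀/m_f) = ln(114700/9160) = ln(12.52) = 2.5275.
Using Δv = v_e ln(m₀/m_f): v_e = Δv / ln(m₀/m_f) = 6100 / 2.5275 = 2413.5 m/s.
Isp = v_e / g₀ = 2413.5 / 9.80665 = 246.1 s.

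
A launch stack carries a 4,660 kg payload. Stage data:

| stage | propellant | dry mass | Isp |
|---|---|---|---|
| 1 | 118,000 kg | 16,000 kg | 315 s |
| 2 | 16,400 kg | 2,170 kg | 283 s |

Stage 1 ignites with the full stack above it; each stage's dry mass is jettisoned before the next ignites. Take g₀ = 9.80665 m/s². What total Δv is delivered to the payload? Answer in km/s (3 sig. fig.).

Δv ≈ 7.69 km/s

Ignition mass of stage 1 = 118,000+16,000 + 16,400+2,170 + 4,660 = 157,230 kg.
Stage 1: m₀ = 157,230 kg, m_f = 157,230 − 118,000 = 39,230 kg; Δv = 315×9.80665×ln(4.008) = 3089.1×1.3883 ≈ 4288 m/s.
Stage 2: m₀ = 23,230 kg, m_f = 23,230 − 16,400 = 6,830 kg; Δv = 283×9.80665×ln(3.401) = 2775.3×1.2241 ≈ 3397 m/s.
Total Δv = 4288 + 3397 = 7685 m/s.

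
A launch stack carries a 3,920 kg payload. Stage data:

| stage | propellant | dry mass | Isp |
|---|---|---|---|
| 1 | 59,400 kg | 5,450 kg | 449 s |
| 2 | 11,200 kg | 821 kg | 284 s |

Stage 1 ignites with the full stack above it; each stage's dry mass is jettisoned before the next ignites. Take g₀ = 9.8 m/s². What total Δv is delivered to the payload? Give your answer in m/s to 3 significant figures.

Ignition mass of stage 1 = 59,400+5,450 + 11,200+821 + 3,920 = 80,791 kg.
Stage 1: m₀ = 80,791 kg, m_f = 80,791 − 59,400 = 21,391 kg; Δv = 449×9.8×ln(3.777) = 4400.2×1.3289 ≈ 5847 m/s.
Stage 2: m₀ = 15,941 kg, m_f = 15,941 − 11,200 = 4,741 kg; Δv = 284×9.8×ln(3.362) = 2783.2×1.2126 ≈ 3375 m/s.
Total Δv = 5847 + 3375 = 9222 m/s.

Δv ≈ 9220 m/s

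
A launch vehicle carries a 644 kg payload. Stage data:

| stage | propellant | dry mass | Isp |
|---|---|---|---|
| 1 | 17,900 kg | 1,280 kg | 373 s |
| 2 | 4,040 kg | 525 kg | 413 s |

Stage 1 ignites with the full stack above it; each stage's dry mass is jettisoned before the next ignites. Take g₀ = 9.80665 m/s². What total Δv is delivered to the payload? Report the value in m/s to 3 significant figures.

Ignition mass of stage 1 = 17,900+1,280 + 4,040+525 + 644 = 24,389 kg.
Stage 1: m₀ = 24,389 kg, m_f = 24,389 − 17,900 = 6,489 kg; Δv = 373×9.80665×ln(3.759) = 3657.9×1.3240 ≈ 4843 m/s.
Stage 2: m₀ = 5,209 kg, m_f = 5,209 − 4,040 = 1,169 kg; Δv = 413×9.80665×ln(4.456) = 4050.1×1.4942 ≈ 6052 m/s.
Total Δv = 4843 + 6052 = 10895 m/s.

Δv ≈ 10900 m/s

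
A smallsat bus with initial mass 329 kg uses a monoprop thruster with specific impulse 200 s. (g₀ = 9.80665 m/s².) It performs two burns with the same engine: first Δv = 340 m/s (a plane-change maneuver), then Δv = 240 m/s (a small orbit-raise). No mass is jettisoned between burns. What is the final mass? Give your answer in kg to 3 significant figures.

final mass ≈ 245 kg

v_e = Isp · g₀ = 200 × 9.80665 = 1961.3 m/s.
After the first burn: m = 329 × exp(−340/1961.3) = 329 × 0.84084 = 276.636 kg.
After the second burn: m = 276.636 × exp(−240/1961.3) = 276.636 × 0.88482 = 244.773 kg.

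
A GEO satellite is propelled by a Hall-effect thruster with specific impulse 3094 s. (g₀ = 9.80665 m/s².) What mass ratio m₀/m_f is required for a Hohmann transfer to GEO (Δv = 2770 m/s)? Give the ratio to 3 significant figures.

v_e = Isp · g₀ = 3094 × 9.80665 = 30341.8 m/s.
m₀/m_f = exp(Δv / v_e) = exp(2770 / 30341.8) = exp(0.0913) = 1.0956.

mass ratio ≈ 1.10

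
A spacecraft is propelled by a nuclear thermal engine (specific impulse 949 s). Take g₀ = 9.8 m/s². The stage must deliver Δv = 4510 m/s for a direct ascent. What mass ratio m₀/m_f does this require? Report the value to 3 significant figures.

mass ratio ≈ 1.62

v_e = Isp · g₀ = 949 × 9.8 = 9300.2 m/s.
m₀/m_f = exp(Δv / v_e) = exp(4510 / 9300.2) = exp(0.4849) = 1.6241.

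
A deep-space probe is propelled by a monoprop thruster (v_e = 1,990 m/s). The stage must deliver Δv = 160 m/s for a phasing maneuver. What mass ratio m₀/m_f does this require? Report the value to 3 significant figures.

From the ideal rocket equation, m₀/m_f = exp(Δv / v_e) = exp(160 / 1990.0) = exp(0.0804) = 1.0837.

mass ratio ≈ 1.08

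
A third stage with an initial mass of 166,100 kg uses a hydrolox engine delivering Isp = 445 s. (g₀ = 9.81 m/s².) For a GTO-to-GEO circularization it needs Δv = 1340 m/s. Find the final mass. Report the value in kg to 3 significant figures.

final mass ≈ 122000 kg

v_e = Isp · g₀ = 445 × 9.81 = 4365.4 m/s.
Using Δv = v_e ln(m₀/m_f): m₀/m_f = exp(Δv / v_e) = exp(1340 / 4365.4) = exp(0.3070) = 1.3593.
m_f = m₀ / 1.3593 = 166,100 / 1.3593 = 122,195 kg.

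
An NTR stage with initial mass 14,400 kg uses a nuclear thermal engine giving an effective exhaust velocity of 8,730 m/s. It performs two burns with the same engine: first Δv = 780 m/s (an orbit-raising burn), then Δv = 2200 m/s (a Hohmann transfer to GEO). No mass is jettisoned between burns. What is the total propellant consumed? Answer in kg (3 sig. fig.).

After the first burn: m = 14400 × exp(−780/8730.0) = 14400 × 0.91453 = 13,169.2 kg.
After the second burn: m = 13,169.2 × exp(−2200/8730.0) = 13,169.2 × 0.77724 = 10,235.6 kg.
Total propellant = m₀ − m_final = 14400 − 10,235.6 = 4,164.4 kg.

total propellant consumed ≈ 4160 kg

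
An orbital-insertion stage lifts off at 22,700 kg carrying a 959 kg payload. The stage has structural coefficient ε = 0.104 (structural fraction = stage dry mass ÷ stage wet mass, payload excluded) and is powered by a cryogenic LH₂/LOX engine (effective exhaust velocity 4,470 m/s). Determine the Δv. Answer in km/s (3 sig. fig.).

Stage wet mass = m₀ − payload = 22,700 − 959 = 21,741 kg.
Stage dry mass = ε × stage wet mass = 0.104 × 21,741 = 2,261.06 kg.
Burnout mass m_f = stage dry + payload = 2,261.06 + 959 = 3,220.06 kg.
Δv = v_e · ln(22,700/3,220.06) = 4470.0 × ln(7.05) = 4470.0 × 1.9530 ≈ 8730 m/s.

Δv ≈ 8.73 km/s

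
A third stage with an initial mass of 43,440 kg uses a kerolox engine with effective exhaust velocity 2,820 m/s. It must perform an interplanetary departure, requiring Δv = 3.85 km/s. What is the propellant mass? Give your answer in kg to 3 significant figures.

Using Δv = v_e ln(m₀/m_f): m₀/m_f = exp(Δv / v_e) = exp(3850 / 2820.0) = exp(1.3652) = 3.9167.
m_f = 43,440 / 3.9167 = 11,091 kg, so propellant = m₀ − m_f = 43,440 − 11,091 = 32,349 kg.

propellant mass ≈ 32300 kg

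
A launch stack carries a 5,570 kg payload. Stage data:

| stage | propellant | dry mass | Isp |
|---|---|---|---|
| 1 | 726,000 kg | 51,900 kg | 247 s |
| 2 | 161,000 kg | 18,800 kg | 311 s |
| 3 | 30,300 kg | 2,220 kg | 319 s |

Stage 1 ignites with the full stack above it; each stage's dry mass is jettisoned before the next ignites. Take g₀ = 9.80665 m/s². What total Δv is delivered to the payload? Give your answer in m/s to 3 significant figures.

Ignition mass of stage 1 = 726,000+51,900 + 161,000+18,800 + 30,300+2,220 + 5,570 = 995,790 kg.
Stage 1: m₀ = 995,790 kg, m_f = 995,790 − 726,000 = 269,790 kg; Δv = 247×9.80665×ln(3.691) = 2422.2×1.3059 ≈ 3163 m/s.
Stage 2: m₀ = 217,890 kg, m_f = 217,890 − 161,000 = 56,890 kg; Δv = 311×9.80665×ln(3.83) = 3049.9×1.3429 ≈ 4096 m/s.
Stage 3: m₀ = 38,090 kg, m_f = 38,090 − 30,300 = 7,790 kg; Δv = 319×9.80665×ln(4.89) = 3128.3×1.5871 ≈ 4965 m/s.
Total Δv = 3163 + 4096 + 4965 = 12224 m/s.

Δv ≈ 12200 m/s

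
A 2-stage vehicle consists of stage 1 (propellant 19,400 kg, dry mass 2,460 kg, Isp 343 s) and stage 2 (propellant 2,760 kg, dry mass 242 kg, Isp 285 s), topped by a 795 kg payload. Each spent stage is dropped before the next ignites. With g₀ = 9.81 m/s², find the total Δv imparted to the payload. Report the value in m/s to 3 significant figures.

Δv ≈ 8380 m/s

Ignition mass of stage 1 = 19,400+2,460 + 2,760+242 + 795 = 25,657 kg.
Stage 1: m₀ = 25,657 kg, m_f = 25,657 − 19,400 = 6,257 kg; Δv = 343×9.81×ln(4.101) = 3364.8×1.4111 ≈ 4748 m/s.
Stage 2: m₀ = 3,797 kg, m_f = 3,797 − 2,760 = 1,037 kg; Δv = 285×9.81×ln(3.662) = 2795.9×1.2979 ≈ 3629 m/s.
Total Δv = 4748 + 3629 = 8377 m/s.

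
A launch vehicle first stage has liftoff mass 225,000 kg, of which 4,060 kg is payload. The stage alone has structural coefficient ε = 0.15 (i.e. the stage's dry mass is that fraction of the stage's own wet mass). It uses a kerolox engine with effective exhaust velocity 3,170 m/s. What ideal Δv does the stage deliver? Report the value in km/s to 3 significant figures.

Δv ≈ 5.71 km/s

Stage wet mass = m₀ − payload = 225,000 − 4,060 = 220,940 kg.
Stage dry mass = ε × stage wet mass = 0.15 × 220,940 = 33,141 kg.
Burnout mass m_f = stage dry + payload = 33,141 + 4,060 = 37,201 kg.
Using Δv = v_e ln(m₀/m_f): Δv = v_e · ln(225,000/37,201) = 3170.0 × ln(6.048) = 3170.0 × 1.7998 ≈ 5705 m/s.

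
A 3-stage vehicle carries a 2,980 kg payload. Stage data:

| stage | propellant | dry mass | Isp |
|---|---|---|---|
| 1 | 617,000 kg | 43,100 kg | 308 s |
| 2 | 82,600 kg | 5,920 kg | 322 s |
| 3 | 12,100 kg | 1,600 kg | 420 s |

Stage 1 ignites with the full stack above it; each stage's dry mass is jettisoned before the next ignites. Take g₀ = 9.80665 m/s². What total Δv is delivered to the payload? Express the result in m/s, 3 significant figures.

Δv ≈ 15100 m/s

Ignition mass of stage 1 = 617,000+43,100 + 82,600+5,920 + 12,100+1,600 + 2,980 = 765,300 kg.
Stage 1: m₀ = 765,300 kg, m_f = 765,300 − 617,000 = 148,300 kg; Δv = 308×9.80665×ln(5.16) = 3020.4×1.6410 ≈ 4957 m/s.
Stage 2: m₀ = 105,200 kg, m_f = 105,200 − 82,600 = 22,600 kg; Δv = 322×9.80665×ln(4.655) = 3157.7×1.5379 ≈ 4856 m/s.
Stage 3: m₀ = 16,680 kg, m_f = 16,680 − 12,100 = 4,580 kg; Δv = 420×9.80665×ln(3.642) = 4118.8×1.2925 ≈ 5324 m/s.
Total Δv = 4957 + 4856 + 5324 = 15137 m/s.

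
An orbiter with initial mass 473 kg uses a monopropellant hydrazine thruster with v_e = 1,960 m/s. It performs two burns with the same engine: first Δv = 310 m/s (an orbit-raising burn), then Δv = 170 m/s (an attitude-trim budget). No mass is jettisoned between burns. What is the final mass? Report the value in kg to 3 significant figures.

After the first burn: m = 473 × exp(−310/1960.0) = 473 × 0.85371 = 403.805 kg.
After the second burn: m = 403.805 × exp(−170/1960.0) = 403.805 × 0.91692 = 370.257 kg.

final mass ≈ 370 kg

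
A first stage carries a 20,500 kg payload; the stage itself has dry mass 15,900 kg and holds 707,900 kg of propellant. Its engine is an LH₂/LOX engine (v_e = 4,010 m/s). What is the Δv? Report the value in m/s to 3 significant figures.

m₀ = payload + dry + propellant = 20,500 + 15,900 + 707,900 = 744,300 kg.
m_f = payload + dry = 20,500 + 15,900 = 36,400 kg.
Δv = v_e · ln(m₀/m_f) = 4010.0 × ln(20.45) = 4010.0 × 3.0179 ≈ 12101.7 m/s.

Δv ≈ 12100 m/s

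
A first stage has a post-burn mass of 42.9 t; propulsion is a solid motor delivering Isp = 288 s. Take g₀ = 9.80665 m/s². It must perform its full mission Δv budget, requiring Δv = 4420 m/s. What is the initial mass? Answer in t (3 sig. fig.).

v_e = Isp · g₀ = 288 × 9.80665 = 2824.3 m/s.
m₀/m_f = exp(Δv / v_e) = exp(4420 / 2824.3) = exp(1.5650) = 4.7826.
m₀ = m_f × 4.7826 = 42.9 × 4.7826 = 205.174 t.

initial mass ≈ 205 t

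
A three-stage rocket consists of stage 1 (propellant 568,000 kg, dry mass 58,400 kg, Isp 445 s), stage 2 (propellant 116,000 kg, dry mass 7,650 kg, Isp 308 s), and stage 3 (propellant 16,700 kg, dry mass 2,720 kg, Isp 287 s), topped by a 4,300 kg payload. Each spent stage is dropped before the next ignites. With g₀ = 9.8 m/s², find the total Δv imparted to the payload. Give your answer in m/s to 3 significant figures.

Δv ≈ 13900 m/s

Ignition mass of stage 1 = 568,000+58,400 + 116,000+7,650 + 16,700+2,720 + 4,300 = 773,770 kg.
Stage 1: m₀ = 773,770 kg, m_f = 773,770 − 568,000 = 205,770 kg; Δv = 445×9.8×ln(3.76) = 4361.0×1.3245 ≈ 5776 m/s.
Stage 2: m₀ = 147,370 kg, m_f = 147,370 − 116,000 = 31,370 kg; Δv = 308×9.8×ln(4.698) = 3018.4×1.5471 ≈ 4670 m/s.
Stage 3: m₀ = 23,720 kg, m_f = 23,720 − 16,700 = 7,020 kg; Δv = 287×9.8×ln(3.379) = 2812.6×1.2176 ≈ 3424 m/s.
Total Δv = 5776 + 4670 + 3424 = 13870 m/s.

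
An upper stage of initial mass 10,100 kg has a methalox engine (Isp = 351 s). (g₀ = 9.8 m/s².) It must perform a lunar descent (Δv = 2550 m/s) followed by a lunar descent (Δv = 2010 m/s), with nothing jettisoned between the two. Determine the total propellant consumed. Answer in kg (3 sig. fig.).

total propellant consumed ≈ 7420 kg

v_e = Isp · g₀ = 351 × 9.8 = 3439.8 m/s.
After the first burn: m = 10100 × exp(−2550/3439.8) = 10100 × 0.47648 = 4,812.45 kg.
After the second burn: m = 4,812.45 × exp(−2010/3439.8) = 4,812.45 × 0.55748 = 2,682.84 kg.
Total propellant = m₀ − m_final = 10100 − 2,682.84 = 7,417.16 kg.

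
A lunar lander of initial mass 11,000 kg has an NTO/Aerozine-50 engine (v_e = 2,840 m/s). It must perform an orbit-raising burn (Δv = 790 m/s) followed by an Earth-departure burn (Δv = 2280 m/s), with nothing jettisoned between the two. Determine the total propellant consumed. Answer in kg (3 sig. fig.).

total propellant consumed ≈ 7270 kg

After the first burn: m = 11000 × exp(−790/2840.0) = 11000 × 0.75717 = 8,328.87 kg.
After the second burn: m = 8,328.87 × exp(−2280/2840.0) = 8,328.87 × 0.44807 = 3,731.92 kg.
Total propellant = m₀ − m_final = 11000 − 3,731.92 = 7,268.08 kg.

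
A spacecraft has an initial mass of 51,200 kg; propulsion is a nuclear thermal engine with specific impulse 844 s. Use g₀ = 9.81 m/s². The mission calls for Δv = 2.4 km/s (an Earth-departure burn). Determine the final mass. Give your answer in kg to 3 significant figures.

v_e = Isp · g₀ = 844 × 9.81 = 8279.6 m/s.
m₀/m_f = exp(Δv / v_e) = exp(2400 / 8279.6) = exp(0.2899) = 1.3363.
m_f = m₀ / 1.3363 = 51,200 / 1.3363 = 38,314.7 kg.

final mass ≈ 38300 kg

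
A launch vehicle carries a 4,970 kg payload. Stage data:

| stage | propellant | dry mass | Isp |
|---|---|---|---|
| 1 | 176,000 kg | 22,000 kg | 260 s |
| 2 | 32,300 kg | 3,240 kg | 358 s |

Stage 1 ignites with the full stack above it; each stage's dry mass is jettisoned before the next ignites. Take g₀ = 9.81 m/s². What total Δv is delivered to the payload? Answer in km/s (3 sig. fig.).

Δv ≈ 9.02 km/s

Ignition mass of stage 1 = 176,000+22,000 + 32,300+3,240 + 4,970 = 238,510 kg.
Stage 1: m₀ = 238,510 kg, m_f = 238,510 − 176,000 = 62,510 kg; Δv = 260×9.81×ln(3.816) = 2550.6×1.3391 ≈ 3415 m/s.
Stage 2: m₀ = 40,510 kg, m_f = 40,510 − 32,300 = 8,210 kg; Δv = 358×9.81×ln(4.934) = 3512.0×1.5962 ≈ 5606 m/s.
Total Δv = 3415 + 5606 = 9021 m/s.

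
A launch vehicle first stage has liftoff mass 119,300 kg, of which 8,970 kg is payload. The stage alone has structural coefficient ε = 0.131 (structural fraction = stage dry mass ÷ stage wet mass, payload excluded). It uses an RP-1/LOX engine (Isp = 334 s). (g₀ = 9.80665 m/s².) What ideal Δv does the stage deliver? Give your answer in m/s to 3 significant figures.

Δv ≈ 5330 m/s

Stage wet mass = m₀ − payload = 119,300 − 8,970 = 110,330 kg.
Stage dry mass = ε × stage wet mass = 0.131 × 110,330 = 14,453.2 kg.
Burnout mass m_f = stage dry + payload = 14,453.2 + 8,970 = 23,423.2 kg.
v_e = Isp · g₀ = 334 × 9.80665 = 3275.4 m/s.
By the Tsiolkovsky rocket equation, Δv = v_e · ln(119,300/23,423.2) = 3275.4 × ln(5.093) = 3275.4 × 1.6279 ≈ 5332 m/s.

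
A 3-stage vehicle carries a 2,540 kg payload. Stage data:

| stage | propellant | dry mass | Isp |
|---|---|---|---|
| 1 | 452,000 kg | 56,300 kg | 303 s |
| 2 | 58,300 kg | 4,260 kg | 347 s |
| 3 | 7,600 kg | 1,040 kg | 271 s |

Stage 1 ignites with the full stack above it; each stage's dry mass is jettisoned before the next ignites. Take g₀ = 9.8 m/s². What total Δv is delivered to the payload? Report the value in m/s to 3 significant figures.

Ignition mass of stage 1 = 452,000+56,300 + 58,300+4,260 + 7,600+1,040 + 2,540 = 582,040 kg.
Stage 1: m₀ = 582,040 kg, m_f = 582,040 − 452,000 = 130,040 kg; Δv = 303×9.8×ln(4.476) = 2969.4×1.4987 ≈ 4450 m/s.
Stage 2: m₀ = 73,740 kg, m_f = 73,740 − 58,300 = 15,440 kg; Δv = 347×9.8×ln(4.776) = 3400.6×1.5636 ≈ 5317 m/s.
Stage 3: m₀ = 11,180 kg, m_f = 11,180 − 7,600 = 3,580 kg; Δv = 271×9.8×ln(3.123) = 2655.8×1.1388 ≈ 3024 m/s.
Total Δv = 4450 + 5317 + 3024 = 12791 m/s.

Δv ≈ 12800 m/s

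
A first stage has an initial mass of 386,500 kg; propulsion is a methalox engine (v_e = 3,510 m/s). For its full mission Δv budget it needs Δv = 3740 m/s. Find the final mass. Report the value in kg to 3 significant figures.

final mass ≈ 133000 kg

Using Δv = v_e ln(m₀/m_f): m₀/m_f = exp(Δv / v_e) = exp(3740 / 3510.0) = exp(1.0655) = 2.9024.
m_f = m₀ / 2.9024 = 386,500 / 2.9024 = 133,166 kg.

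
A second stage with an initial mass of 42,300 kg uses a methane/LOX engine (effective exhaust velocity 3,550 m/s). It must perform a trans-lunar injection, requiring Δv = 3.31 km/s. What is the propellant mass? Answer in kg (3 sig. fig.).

m₀/m_f = exp(Δv / v_e) = exp(3310 / 3550.0) = exp(0.9324) = 2.5406.
m_f = 42,300 / 2.5406 = 16,649.6 kg, so propellant = m₀ − m_f = 42,300 − 16,649.6 = 25,650.4 kg.

propellant mass ≈ 25700 kg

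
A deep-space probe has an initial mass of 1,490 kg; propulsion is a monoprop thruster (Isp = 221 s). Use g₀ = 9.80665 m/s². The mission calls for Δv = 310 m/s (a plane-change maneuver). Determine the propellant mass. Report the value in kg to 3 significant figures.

propellant mass ≈ 199 kg

v_e = Isp · g₀ = 221 × 9.80665 = 2167.3 m/s.
m₀/m_f = exp(Δv / v_e) = exp(310 / 2167.3) = exp(0.1430) = 1.1538.
m_f = 1,490 / 1.1538 = 1,291.38 kg, so propellant = m₀ − m_f = 1,490 − 1,291.38 = 198.62 kg.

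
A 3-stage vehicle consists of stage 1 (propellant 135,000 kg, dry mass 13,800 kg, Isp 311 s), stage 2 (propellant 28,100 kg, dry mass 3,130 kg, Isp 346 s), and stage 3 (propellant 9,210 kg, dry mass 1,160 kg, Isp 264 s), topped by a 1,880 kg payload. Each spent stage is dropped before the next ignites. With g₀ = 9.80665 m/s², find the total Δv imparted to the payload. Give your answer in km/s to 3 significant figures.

Δv ≈ 10.8 km/s

Ignition mass of stage 1 = 135,000+13,800 + 28,100+3,130 + 9,210+1,160 + 1,880 = 192,280 kg.
Stage 1: m₀ = 192,280 kg, m_f = 192,280 − 135,000 = 57,280 kg; Δv = 311×9.80665×ln(3.357) = 3049.9×1.2110 ≈ 3693 m/s.
Stage 2: m₀ = 43,480 kg, m_f = 43,480 − 28,100 = 15,380 kg; Δv = 346×9.80665×ln(2.827) = 3393.1×1.0392 ≈ 3526 m/s.
Stage 3: m₀ = 12,250 kg, m_f = 12,250 − 9,210 = 3,040 kg; Δv = 264×9.80665×ln(4.03) = 2589.0×1.3937 ≈ 3608 m/s.
Total Δv = 3693 + 3526 + 3608 = 10827 m/s.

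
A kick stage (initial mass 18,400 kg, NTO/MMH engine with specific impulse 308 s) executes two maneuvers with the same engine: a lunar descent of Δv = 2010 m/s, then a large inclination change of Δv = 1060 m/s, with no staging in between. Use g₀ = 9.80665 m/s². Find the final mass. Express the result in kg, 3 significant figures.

final mass ≈ 6660 kg

v_e = Isp · g₀ = 308 × 9.80665 = 3020.4 m/s.
After the first burn: m = 18400 × exp(−2010/3020.4) = 18400 × 0.51403 = 9,458.15 kg.
After the second burn: m = 9,458.15 × exp(−1060/3020.4) = 9,458.15 × 0.70403 = 6,658.82 kg.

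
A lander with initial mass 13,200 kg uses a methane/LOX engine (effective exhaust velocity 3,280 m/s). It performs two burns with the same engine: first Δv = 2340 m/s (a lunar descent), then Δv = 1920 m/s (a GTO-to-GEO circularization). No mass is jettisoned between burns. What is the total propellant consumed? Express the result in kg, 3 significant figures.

total propellant consumed ≈ 9600 kg

After the first burn: m = 13200 × exp(−2340/3280.0) = 13200 × 0.48997 = 6,467.6 kg.
After the second burn: m = 6,467.6 × exp(−1920/3280.0) = 6,467.6 × 0.55690 = 3,601.81 kg.
Total propellant = m₀ − m_final = 13200 − 3,601.81 = 9,598.19 kg.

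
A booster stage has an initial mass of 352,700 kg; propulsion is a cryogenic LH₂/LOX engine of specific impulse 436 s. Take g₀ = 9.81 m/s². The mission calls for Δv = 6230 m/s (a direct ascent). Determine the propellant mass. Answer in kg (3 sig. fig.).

v_e = Isp · g₀ = 436 × 9.81 = 4277.2 m/s.
From the ideal rocket equation, m₀/m_f = exp(Δv / v_e) = exp(6230 / 4277.2) = exp(1.4566) = 4.2912.
m_f = 352,700 / 4.2912 = 82,191.5 kg, so propellant = m₀ − m_f = 352,700 − 82,191.5 = 270,508.5 kg.

propellant mass ≈ 271000 kg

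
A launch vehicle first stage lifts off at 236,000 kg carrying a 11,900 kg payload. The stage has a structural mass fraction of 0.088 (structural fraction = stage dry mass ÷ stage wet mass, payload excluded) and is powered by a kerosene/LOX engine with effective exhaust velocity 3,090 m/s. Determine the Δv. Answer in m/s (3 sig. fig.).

Stage wet mass = m₀ − payload = 236,000 − 11,900 = 224,100 kg.
Stage dry mass = ε × stage wet mass = 0.088 × 224,100 = 19,720.8 kg.
Burnout mass m_f = stage dry + payload = 19,720.8 + 11,900 = 31,620.8 kg.
From the ideal rocket equation, Δv = v_e · ln(236,000/31,620.8) = 3090.0 × ln(7.463) = 3090.0 × 2.0100 ≈ 6211 m/s.

Δv ≈ 6210 m/s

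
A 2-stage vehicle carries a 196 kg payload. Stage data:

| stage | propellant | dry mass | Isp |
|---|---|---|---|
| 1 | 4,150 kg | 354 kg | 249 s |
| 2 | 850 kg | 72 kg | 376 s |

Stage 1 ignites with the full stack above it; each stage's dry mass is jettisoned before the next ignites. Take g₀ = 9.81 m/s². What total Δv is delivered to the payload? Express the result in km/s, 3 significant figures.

Δv ≈ 8.54 km/s

Ignition mass of stage 1 = 4,150+354 + 850+72 + 196 = 5,622 kg.
Stage 1: m₀ = 5,622 kg, m_f = 5,622 − 4,150 = 1,472 kg; Δv = 249×9.81×ln(3.819) = 2442.7×1.3401 ≈ 3273 m/s.
Stage 2: m₀ = 1,118 kg, m_f = 1,118 − 850 = 268 kg; Δv = 376×9.81×ln(4.172) = 3688.6×1.4283 ≈ 5268 m/s.
Total Δv = 3273 + 5268 = 8541 m/s.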